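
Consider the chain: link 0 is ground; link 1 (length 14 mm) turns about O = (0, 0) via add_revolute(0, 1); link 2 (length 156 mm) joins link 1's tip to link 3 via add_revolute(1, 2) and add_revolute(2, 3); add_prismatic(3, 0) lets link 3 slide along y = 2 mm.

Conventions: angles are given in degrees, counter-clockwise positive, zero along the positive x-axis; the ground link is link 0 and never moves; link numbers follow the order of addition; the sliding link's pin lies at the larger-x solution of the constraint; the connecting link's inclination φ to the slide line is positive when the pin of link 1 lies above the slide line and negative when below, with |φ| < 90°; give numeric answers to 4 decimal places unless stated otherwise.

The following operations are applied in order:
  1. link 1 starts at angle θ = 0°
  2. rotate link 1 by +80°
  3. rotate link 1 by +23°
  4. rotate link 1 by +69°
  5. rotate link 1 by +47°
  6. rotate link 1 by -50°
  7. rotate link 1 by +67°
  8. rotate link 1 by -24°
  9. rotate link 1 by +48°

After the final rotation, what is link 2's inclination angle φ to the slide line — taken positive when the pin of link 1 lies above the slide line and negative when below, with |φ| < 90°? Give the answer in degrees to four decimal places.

geometry: r = 14 mm, L = 156 mm, e = 2 mm; θ starts at 0°
rotate link 1 by +80°: θ ← 0° +80° = 80°
rotate link 1 by +23°: θ ← 80° +23° = 103°
rotate link 1 by +69°: θ ← 103° +69° = 172°
rotate link 1 by +47°: θ ← 172° +47° = 219°
rotate link 1 by -50°: θ ← 219° -50° = 169°
rotate link 1 by +67°: θ ← 169° +67° = 236°
rotate link 1 by -24°: θ ← 236° -24° = 212°
rotate link 1 by +48°: θ ← 212° +48° = 260°
h = r sin θ − e = -13.787309 − 2 = -15.787309
sin φ = h / L = -15.787309 / 156 = -0.10120070
φ = arcsin(-0.10120070) = -5.808316°

-5.8083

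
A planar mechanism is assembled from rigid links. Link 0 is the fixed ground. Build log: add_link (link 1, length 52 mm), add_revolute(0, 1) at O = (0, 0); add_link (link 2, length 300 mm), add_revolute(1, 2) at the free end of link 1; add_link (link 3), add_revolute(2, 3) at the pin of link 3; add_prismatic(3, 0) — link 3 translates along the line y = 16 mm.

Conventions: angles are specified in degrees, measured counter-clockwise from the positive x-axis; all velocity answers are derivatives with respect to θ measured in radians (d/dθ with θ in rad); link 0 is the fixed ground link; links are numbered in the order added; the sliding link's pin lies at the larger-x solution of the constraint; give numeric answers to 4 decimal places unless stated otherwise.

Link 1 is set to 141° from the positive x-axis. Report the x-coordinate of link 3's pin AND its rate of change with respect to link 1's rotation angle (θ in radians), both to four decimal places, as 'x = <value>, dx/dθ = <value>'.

geometry: r = 52 mm, L = 300 mm, e = 16 mm
crank pin P = (r cos θ, r sin θ) = (-40.411590, 32.724660)
h = r sin θ − e = 32.724660 − 16 = 16.724660
x = r cos θ + √(L² − h²) = -40.411590 + 299.533447 = 259.121857
dx/dθ = −r sin θ − h·r cos θ/√(L² − h²) (θ in radians; h = 16.724660) = -30.468251

x = 259.1219, dx/dθ = -30.4683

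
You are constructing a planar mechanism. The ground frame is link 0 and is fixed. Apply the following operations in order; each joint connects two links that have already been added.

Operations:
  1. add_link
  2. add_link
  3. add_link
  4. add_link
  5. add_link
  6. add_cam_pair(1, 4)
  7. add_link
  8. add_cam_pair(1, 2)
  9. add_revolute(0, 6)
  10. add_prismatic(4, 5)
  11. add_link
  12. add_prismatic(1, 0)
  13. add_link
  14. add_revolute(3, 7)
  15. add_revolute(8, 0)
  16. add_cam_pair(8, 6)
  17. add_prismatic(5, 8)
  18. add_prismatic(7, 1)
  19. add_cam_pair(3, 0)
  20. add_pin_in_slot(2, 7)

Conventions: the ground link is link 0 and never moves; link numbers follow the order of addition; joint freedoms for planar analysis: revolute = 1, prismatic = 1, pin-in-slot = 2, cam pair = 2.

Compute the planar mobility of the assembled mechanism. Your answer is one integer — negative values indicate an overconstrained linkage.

ground; <1,0,0>
#1 <2,0,0>
#2 <3,0,0>
#3 <4,0,0>
#4 <5,0,0>
#5 <6,0,0>
C:1↔4 J2 <6,0,1>
#6 <7,0,1>
C:1↔2 J2 <7,0,2>
R:0↔6 J1 <7,1,2>
P:4↔5 J1 <7,2,2>
#7 <8,2,2>
P:1↔0 J1 <8,3,2>
#8 <9,3,2>
R:3↔7 J1 <9,4,2>
R:8↔0 J1 <9,5,2>
C:8↔6 J2 <9,5,3>
P:5↔8 J1 <9,6,3>
P:7↔1 J1 <9,7,3>
C:3↔0 J2 <9,7,4>
PS:2↔7 J2 <9,7,5>
3×8 − 2×7 − 1×5 = 5

M = 5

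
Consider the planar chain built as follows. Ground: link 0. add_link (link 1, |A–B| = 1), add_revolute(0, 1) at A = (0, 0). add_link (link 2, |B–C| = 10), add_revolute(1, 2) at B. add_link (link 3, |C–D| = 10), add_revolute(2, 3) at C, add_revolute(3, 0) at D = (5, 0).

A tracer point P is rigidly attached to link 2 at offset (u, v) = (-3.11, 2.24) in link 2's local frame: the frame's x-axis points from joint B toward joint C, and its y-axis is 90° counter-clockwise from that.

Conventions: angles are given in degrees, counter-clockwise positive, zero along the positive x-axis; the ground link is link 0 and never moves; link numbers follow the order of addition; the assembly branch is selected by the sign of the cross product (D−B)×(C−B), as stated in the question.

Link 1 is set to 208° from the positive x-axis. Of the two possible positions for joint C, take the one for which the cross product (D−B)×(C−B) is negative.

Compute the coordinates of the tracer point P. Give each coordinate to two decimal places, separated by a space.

A=(0,0), D=(5.00,0)
B = A + 1.00·(cos208°, sin208°) = (-0.8829, -0.4695)
|BD| = 5.9017
circle(B,10.00) ∩ circle(D,10.00): a=2.9508, h=9.5547
  candidates: C₊=(1.2985,9.2897) cross=56.389; C₋=(2.8186,-9.7592) cross=-56.389
  branch - wants cross < 0 → take C=(2.8186,-9.7592) (cross=-56.389)
ex = (C−B)/|BC| = (0.3702,-0.9290); ey = (0.9290,0.3702)
P = B + -3.11·ex + 2.24·ey = (0.0468,3.2488)

0.05 3.25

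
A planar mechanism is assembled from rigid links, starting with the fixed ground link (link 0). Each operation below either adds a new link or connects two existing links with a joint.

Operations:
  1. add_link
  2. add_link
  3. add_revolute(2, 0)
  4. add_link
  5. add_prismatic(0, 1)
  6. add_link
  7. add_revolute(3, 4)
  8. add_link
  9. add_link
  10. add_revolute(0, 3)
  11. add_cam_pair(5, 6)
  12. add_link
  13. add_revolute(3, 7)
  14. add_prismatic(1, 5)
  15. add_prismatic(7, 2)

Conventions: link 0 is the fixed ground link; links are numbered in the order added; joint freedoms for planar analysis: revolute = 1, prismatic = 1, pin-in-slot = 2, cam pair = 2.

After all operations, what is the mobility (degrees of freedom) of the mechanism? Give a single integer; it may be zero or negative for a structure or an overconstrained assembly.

(L,J1,J2)=(1,0,0); link0 fixed
link1: (2,0,0)
link2: (3,0,0)
R 2-0 [J1]: (3,1,0)
link3: (4,1,0)
P 0-1 [J1]: (4,2,0)
link4: (5,2,0)
R 3-4 [J1]: (5,3,0)
link5: (6,3,0)
link6: (7,3,0)
R 0-3 [J1]: (7,4,0)
C 5-6 [J2]: (7,4,1)
link7: (8,4,1)
R 3-7 [J1]: (8,5,1)
P 1-5 [J1]: (8,6,1)
P 7-2 [J1]: (8,7,1)
Grübler: 3·7 − 2·7 − 1 = 6

M = 6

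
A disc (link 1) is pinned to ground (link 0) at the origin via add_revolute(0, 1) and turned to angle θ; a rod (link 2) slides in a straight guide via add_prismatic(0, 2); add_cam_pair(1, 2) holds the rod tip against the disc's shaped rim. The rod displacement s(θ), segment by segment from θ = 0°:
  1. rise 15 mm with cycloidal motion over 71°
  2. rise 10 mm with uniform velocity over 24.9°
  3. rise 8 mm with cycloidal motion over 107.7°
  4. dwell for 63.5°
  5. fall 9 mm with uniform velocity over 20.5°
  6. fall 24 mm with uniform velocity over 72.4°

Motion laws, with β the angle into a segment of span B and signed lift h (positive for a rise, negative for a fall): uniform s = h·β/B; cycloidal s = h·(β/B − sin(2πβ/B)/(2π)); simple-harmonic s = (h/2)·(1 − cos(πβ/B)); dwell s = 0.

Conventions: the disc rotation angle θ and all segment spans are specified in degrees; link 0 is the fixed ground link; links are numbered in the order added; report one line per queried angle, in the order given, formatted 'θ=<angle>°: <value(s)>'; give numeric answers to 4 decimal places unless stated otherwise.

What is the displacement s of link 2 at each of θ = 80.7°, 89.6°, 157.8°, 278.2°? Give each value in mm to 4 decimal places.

segment 1 (0° to 71°, cycloidal, h = 15) is passed completely: s = 0.0000 + (15) = 15.0000
θ = 80.7° falls in segment 2 (71° to 95.9°, uniform, h = 10): β = 80.7 − 71 = 9.7°, B = 24.9°; Δs = 10·9.7/24.9 = 3.8956; s = 15.0000 + 3.8956 = 18.8956
θ = 89.6° falls in segment 2 (71° to 95.9°, uniform, h = 10): β = 89.6 − 71 = 18.6°, B = 24.9°; Δs = 10·18.6/24.9 = 7.4699; s = 15.0000 + 7.4699 = 22.4699
segment 2 (71° to 95.9°, uniform, h = 10) is passed completely: s = 15.0000 + (10) = 25.0000
θ = 157.8° falls in segment 3 (95.9° to 203.6°, cycloidal, h = 8): β = 157.8 − 95.9 = 61.9°, B = 107.7°; Δs = 8·(0.5747 − sin(2π·0.5747)/(2π)) = 5.1742; s = 25.0000 + 5.1742 = 30.1742
segment 3 (95.9° to 203.6°, cycloidal, h = 8) is passed completely: s = 25.0000 + (8) = 33.0000
segment 4 (203.6° to 267.1°, dwell): s unchanged at 33.0000
θ = 278.2° falls in segment 5 (267.1° to 287.6°, uniform, h = -9): β = 278.2 − 267.1 = 11.1°, B = 20.5°; Δs = -9·11.1/20.5 = -4.8732; s = 33.0000 − 4.8732 = 28.1268

θ=80.7°: 18.8956
θ=89.6°: 22.4699
θ=157.8°: 30.1742
θ=278.2°: 28.1268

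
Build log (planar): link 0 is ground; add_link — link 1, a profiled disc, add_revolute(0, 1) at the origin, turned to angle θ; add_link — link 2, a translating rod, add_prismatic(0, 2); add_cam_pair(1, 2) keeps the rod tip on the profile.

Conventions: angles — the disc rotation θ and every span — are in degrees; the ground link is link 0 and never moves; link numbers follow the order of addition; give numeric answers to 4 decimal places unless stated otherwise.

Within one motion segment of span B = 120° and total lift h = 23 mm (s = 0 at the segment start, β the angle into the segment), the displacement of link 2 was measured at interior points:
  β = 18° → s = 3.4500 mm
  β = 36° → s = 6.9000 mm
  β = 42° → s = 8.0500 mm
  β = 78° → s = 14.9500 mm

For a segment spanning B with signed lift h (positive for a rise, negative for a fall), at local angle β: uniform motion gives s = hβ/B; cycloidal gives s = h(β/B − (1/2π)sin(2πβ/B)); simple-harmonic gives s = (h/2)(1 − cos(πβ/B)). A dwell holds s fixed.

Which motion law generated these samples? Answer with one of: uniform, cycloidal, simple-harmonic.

candidates at β/B = r: uniform s = h·r (linear in β); cycloidal s = h·(r − sin(2πr)/(2π)); simple-harmonic s = (h/2)(1 − cos(πr))
β=18°: printed 3.4500 | uniform 3.4500, cycloidal 0.4885, simple-harmonic 1.2534
β=36°: printed 6.9000 | uniform 6.9000, cycloidal 3.4186, simple-harmonic 4.7405
β=42°: printed 8.0500 | uniform 8.0500, cycloidal 5.0885, simple-harmonic 6.2791
β=78°: printed 14.9500 | uniform 14.9500, cycloidal 17.9115, simple-harmonic 16.7209
only one law matches every sample → uniform

uniform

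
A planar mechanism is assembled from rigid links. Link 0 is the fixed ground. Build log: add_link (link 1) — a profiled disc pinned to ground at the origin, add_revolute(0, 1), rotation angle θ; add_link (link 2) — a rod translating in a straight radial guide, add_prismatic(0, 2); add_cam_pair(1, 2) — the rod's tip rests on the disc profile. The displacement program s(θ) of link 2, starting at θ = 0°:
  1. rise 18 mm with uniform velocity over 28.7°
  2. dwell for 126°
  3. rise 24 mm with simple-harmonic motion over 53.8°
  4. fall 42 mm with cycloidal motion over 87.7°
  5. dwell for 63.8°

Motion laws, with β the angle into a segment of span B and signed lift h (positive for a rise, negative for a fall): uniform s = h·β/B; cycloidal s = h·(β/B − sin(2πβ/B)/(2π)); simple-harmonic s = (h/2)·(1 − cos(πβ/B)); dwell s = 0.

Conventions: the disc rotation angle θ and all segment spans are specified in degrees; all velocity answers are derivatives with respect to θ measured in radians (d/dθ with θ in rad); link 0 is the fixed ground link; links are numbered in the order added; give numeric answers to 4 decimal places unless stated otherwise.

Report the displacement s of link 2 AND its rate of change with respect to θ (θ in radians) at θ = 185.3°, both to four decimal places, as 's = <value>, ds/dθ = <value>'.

seg 1 [0°–28.7°] uniform, h=18: full span → s += 18 → s = 18.0000
seg 2 [28.7°–154.7°] dwell: s stays 18.0000
seg 3 [154.7°–208.5°] simple-harmonic, h=24: θ=185.3° here. β=30.6, B=53.8. 24/2·(1 − cos(π·0.5688)) = 14.5726 → s = 32.5726
velocity in seg [154.7°–208.5°] (simple-harmonic), θ in radians: β = 30.6° = 0.5341 rad, B = 53.8° = 0.9390 rad; ds/dθ = (πh/(2B)) sin(πβ/B) = (π·24/(2·0.9390)) sin(π·0.5688) = 39.215251 mm/rad

s = 32.5726, ds/dθ = 39.2153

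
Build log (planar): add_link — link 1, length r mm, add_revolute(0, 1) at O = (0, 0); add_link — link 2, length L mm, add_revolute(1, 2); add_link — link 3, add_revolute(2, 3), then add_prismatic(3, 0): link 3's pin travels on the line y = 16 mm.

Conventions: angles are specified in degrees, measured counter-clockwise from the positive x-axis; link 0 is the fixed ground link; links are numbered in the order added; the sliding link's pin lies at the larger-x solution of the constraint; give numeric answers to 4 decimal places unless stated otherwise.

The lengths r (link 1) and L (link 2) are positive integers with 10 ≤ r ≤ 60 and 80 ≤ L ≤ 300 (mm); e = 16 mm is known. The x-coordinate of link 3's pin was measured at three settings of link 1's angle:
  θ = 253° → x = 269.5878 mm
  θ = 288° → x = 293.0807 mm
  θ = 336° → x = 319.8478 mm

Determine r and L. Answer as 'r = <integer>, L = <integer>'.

constraint per measurement: (x − r cos θ)² + (r sin θ − e)² = L²
subtracting the θ₁ and θ₂ equations cancels the r² and L² terms:
r = (x₁² − x₂²) / (2[(x₁cos θ₁ + e sin θ₁) − (x₂cos θ₂ + e sin θ₂)]) = 39.0000 → r = 39
L² = (x₁ − r cos θ₁)² + (r sin θ₁ − e)² = 81795.9981 → L = 286.0000 → L = 286
check at θ₃=336°: x = 319.8478 (printed 319.8478) ✓

r = 39, L = 286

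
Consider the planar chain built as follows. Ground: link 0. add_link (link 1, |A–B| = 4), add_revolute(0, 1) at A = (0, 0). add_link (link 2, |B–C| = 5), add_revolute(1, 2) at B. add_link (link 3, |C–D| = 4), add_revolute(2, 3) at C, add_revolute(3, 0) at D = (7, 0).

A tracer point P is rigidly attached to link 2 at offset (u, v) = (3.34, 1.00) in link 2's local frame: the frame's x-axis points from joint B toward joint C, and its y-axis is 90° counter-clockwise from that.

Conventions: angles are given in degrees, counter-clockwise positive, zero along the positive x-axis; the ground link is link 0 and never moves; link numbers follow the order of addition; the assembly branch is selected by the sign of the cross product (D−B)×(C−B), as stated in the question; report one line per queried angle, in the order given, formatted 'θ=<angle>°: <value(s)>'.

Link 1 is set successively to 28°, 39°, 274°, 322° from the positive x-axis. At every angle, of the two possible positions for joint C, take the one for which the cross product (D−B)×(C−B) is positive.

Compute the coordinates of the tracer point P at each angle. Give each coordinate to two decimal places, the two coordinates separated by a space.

A=(0,0), D=(7.00,0)
θ=28°: B = A + 4.00·(cos28°, sin28°) = (3.5318, 1.8779)
θ=28°: |BD| = 3.9440
θ=28°: circle(B,5.00) ∩ circle(D,4.00): a=3.1130, h=3.9127
θ=28°:   candidates: C₊=(8.1322,3.8364) cross=15.432; C₋=(4.4062,-3.0451) cross=-15.432
θ=28°:   branch + wants cross > 0 → take C=(8.1322,3.8364) (cross=15.432)
θ=28°: ex = (C−B)/|BC| = (0.9201,0.3917); ey = (-0.3917,0.9201)
θ=28°: P = B + 3.34·ex + 1.00·ey = (6.2132,4.1063)
θ=39°: B = A + 4.00·(cos39°, sin39°) = (3.1086, 2.5173)
θ=39°: |BD| = 4.6346
θ=39°: circle(B,5.00) ∩ circle(D,4.00): a=3.2883, h=3.7666
θ=39°:   candidates: C₊=(7.9154,3.8939) cross=17.457; C₋=(3.8237,-2.4313) cross=-17.457
θ=39°:   branch + wants cross > 0 → take C=(7.9154,3.8939) (cross=17.457)
θ=39°: ex = (C−B)/|BC| = (0.9614,0.2753); ey = (-0.2753,0.9614)
θ=39°: P = B + 3.34·ex + 1.00·ey = (6.0442,4.3982)
θ=274°: B = A + 4.00·(cos274°, sin274°) = (0.2790, -3.9903)
θ=274°: |BD| = 7.8162
θ=274°: circle(B,5.00) ∩ circle(D,4.00): a=4.4838, h=2.2125
θ=274°:   candidates: C₊=(3.0051,0.2012) cross=17.293; C₋=(5.2641,-3.6037) cross=-17.293
θ=274°:   branch + wants cross > 0 → take C=(3.0051,0.2012) (cross=17.293)
θ=274°: ex = (C−B)/|BC| = (0.5452,0.8383); ey = (-0.8383,0.5452)
θ=274°: P = B + 3.34·ex + 1.00·ey = (1.2617,-0.6451)
θ=322°: B = A + 4.00·(cos322°, sin322°) = (3.1520, -2.4626)
θ=322°: |BD| = 4.5685
θ=322°: circle(B,5.00) ∩ circle(D,4.00): a=3.2693, h=3.7831
θ=322°:   candidates: C₊=(3.8664,2.4861) cross=17.283; C₋=(7.9449,-3.8868) cross=-17.283
θ=322°:   branch + wants cross > 0 → take C=(3.8664,2.4861) (cross=17.283)
θ=322°: ex = (C−B)/|BC| = (0.1429,0.9897); ey = (-0.9897,0.1429)
θ=322°: P = B + 3.34·ex + 1.00·ey = (2.6395,0.9860)

θ=28°: 6.21 4.11
θ=39°: 6.04 4.40
θ=274°: 1.26 -0.65
θ=322°: 2.64 0.99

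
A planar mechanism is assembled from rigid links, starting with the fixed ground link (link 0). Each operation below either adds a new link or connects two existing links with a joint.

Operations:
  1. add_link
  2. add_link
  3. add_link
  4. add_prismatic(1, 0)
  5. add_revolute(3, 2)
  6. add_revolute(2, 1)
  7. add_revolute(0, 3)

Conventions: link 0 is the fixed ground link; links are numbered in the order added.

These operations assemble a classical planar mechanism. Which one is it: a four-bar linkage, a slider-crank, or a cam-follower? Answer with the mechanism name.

links: 4 (incl. ground); joints: 3 revolute, 1 prismatic, 0 higher (cam) pair, forming one closed loop
4 links, 3 revolutes + 1 prismatic in one loop → slider-crank

slider-crank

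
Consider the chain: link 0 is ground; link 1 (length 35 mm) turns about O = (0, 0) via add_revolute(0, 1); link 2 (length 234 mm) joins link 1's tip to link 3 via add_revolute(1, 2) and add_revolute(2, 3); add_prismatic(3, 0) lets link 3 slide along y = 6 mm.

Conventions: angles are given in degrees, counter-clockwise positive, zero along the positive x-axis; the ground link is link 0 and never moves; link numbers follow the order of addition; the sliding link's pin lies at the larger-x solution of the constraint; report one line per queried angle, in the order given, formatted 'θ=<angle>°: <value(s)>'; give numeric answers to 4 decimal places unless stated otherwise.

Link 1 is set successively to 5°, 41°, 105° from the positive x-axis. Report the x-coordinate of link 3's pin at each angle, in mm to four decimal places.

geometry: r = 35 mm, L = 234 mm, e = 6 mm
θ=5°: crank pin P = (r cos θ, r sin θ) = (34.866814, 3.050451)
θ=5°: h = r sin θ − e = 3.050451 − 6 = -2.949549
θ=5°: x = r cos θ + √(L² − h²) = 34.866814 + 233.981410 = 268.848224
θ=41°: crank pin P = (r cos θ, r sin θ) = (26.414835, 22.962066)
θ=41°: h = r sin θ − e = 22.962066 − 6 = 16.962066
θ=41°: x = r cos θ + √(L² − h²) = 26.414835 + 233.384422 = 259.799257
θ=105°: crank pin P = (r cos θ, r sin θ) = (-9.058667, 33.807404)
θ=105°: h = r sin θ − e = 33.807404 − 6 = 27.807404
θ=105°: x = r cos θ + √(L² − h²) = -9.058667 + 232.341878 = 223.283211

θ=5°: 268.8482
θ=41°: 259.7993
θ=105°: 223.2832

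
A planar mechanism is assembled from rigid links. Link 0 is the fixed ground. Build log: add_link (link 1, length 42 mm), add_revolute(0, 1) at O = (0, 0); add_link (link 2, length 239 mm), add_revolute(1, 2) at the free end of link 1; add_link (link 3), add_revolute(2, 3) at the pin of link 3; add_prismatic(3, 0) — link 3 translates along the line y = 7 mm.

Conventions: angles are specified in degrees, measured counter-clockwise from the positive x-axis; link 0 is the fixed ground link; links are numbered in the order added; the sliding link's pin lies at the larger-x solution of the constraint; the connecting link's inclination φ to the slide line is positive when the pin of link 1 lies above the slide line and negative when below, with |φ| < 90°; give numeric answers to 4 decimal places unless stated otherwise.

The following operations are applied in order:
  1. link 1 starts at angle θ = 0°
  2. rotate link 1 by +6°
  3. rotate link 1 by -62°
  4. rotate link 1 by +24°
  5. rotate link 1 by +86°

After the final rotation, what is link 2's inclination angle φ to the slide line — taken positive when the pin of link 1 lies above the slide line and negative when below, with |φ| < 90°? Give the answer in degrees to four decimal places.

geometry: r = 42 mm, L = 239 mm, e = 7 mm; θ starts at 0°
rotate link 1 by +6°: θ ← 0° +6° = 6°
rotate link 1 by -62°: θ ← 6° -62° = -56°
rotate link 1 by +24°: θ ← -56° +24° = -32°
rotate link 1 by +86°: θ ← -32° +86° = 54°
h = r sin θ − e = 33.978714 − 7 = 26.978714
sin φ = h / L = 26.978714 / 239 = 0.11288165
φ = arcsin(0.11288165) = 6.481457°

6.4815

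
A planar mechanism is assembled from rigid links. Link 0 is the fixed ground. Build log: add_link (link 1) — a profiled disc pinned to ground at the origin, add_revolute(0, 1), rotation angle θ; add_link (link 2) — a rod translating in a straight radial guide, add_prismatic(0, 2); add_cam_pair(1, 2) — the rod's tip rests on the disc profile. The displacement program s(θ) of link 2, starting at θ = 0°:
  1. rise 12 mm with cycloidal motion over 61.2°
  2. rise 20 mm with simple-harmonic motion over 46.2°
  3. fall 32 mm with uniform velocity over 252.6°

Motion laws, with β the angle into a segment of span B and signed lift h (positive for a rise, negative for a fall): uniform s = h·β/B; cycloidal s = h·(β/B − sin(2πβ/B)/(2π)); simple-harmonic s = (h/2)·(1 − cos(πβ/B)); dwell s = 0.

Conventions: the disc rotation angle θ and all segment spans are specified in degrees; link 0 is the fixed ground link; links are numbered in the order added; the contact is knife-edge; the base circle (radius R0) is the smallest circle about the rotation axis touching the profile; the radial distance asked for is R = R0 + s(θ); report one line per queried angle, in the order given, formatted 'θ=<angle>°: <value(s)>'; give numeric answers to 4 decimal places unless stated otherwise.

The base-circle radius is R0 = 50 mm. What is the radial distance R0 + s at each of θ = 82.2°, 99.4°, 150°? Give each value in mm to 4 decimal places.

seg 1 [0°–61.2°] cycloidal, h=12: full span → s += 12 → s = 12.0000
seg 2 [61.2°–107.4°] simple-harmonic, h=20: θ=82.2° here. β=21, B=46.2. 20/2·(1 − cos(π·0.4545)) = 8.5769 → s = 20.5769
seg 2 [61.2°–107.4°] simple-harmonic, h=20: θ=99.4° here. β=38.2, B=46.2. 20/2·(1 − cos(π·0.8268)) = 18.5565 → s = 30.5565
seg 2 [61.2°–107.4°] simple-harmonic, h=20: full span → s += 20 → s = 32.0000
seg 3 [107.4°–360°] uniform, h=-32: θ=150° here. β=42.6, B=252.6. -32·42.6/252.6 = -5.3967 → s = 26.6033
θ=82.2°: R = R0 + s = 50 + 20.5769 = 70.5769
θ=99.4°: R = R0 + s = 50 + 30.5565 = 80.5565
θ=150°: R = R0 + s = 50 + 26.6033 = 76.6033

θ=82.2°: 70.5769
θ=99.4°: 80.5565
θ=150°: 76.6033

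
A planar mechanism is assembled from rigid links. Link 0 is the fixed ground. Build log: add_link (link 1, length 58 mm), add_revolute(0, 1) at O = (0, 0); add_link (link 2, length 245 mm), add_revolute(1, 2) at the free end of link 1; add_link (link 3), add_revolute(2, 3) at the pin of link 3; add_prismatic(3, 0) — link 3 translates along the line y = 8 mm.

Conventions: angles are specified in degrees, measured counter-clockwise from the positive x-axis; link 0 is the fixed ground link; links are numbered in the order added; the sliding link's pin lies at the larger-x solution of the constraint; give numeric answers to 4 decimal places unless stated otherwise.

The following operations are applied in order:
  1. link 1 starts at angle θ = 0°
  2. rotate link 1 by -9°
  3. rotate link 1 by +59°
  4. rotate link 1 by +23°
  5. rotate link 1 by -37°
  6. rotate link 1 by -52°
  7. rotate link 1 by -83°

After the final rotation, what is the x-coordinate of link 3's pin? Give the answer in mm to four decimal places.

geometry: r = 58 mm, L = 245 mm, e = 8 mm; θ starts at 0°
rotate link 1 by -9°: θ ← 0° -9° = -9°
rotate link 1 by +59°: θ ← -9° +59° = 50°
rotate link 1 by +23°: θ ← 50° +23° = 73°
rotate link 1 by -37°: θ ← 73° -37° = 36°
rotate link 1 by -52°: θ ← 36° -52° = -16°
rotate link 1 by -83°: θ ← -16° -83° = -99°
crank pin P = (r cos θ, r sin θ) = (-9.073199, -57.285924)
h = r sin θ − e = -57.285924 − 8 = -65.285924
x = r cos θ + √(L² − h²) = -9.073199 + 236.141373 = 227.068174

227.0682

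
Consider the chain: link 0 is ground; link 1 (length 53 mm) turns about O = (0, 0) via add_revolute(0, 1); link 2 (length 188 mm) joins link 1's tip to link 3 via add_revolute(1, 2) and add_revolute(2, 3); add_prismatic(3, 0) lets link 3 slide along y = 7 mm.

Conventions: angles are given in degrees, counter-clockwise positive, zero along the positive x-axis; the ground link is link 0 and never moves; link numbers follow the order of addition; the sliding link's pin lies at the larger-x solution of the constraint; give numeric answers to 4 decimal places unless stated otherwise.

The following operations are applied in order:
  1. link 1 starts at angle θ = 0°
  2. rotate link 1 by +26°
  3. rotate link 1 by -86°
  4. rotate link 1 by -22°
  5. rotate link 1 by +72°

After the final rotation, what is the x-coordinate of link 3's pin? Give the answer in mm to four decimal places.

geometry: r = 53 mm, L = 188 mm, e = 7 mm; θ starts at 0°
rotate link 1 by +26°: θ ← 0° +26° = 26°
rotate link 1 by -86°: θ ← 26° -86° = -60°
rotate link 1 by -22°: θ ← -60° -22° = -82°
rotate link 1 by +72°: θ ← -82° +72° = -10°
crank pin P = (r cos θ, r sin θ) = (52.194811, -9.203353)
h = r sin θ − e = -9.203353 − 7 = -16.203353
x = r cos θ + √(L² − h²) = 52.194811 + 187.300431 = 239.495242

239.4952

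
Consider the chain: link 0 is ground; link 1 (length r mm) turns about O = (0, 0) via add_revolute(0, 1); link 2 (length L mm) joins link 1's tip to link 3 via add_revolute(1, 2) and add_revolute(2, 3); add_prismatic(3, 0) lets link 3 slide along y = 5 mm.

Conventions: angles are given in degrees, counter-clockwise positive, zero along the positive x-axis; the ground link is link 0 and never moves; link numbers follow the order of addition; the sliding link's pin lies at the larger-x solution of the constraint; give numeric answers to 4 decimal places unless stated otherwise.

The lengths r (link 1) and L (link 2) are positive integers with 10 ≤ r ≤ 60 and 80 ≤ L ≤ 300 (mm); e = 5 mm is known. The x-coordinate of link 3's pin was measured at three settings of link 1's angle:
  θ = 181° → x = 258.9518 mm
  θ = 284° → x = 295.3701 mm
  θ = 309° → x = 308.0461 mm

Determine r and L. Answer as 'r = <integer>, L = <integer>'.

constraint per measurement: (x − r cos θ)² + (r sin θ − e)² = L²
subtracting the θ₁ and θ₂ equations cancels the r² and L² terms:
r = (x₁² − x₂²) / (2[(x₁cos θ₁ + e sin θ₁) − (x₂cos θ₂ + e sin θ₂)]) = 31.0000 → r = 31
L² = (x₁ − r cos θ₁)² + (r sin θ₁ − e)² = 84100.0113 → L = 290.0000 → L = 290
check at θ₃=309°: x = 308.0461 (printed 308.0461) ✓

r = 31, L = 290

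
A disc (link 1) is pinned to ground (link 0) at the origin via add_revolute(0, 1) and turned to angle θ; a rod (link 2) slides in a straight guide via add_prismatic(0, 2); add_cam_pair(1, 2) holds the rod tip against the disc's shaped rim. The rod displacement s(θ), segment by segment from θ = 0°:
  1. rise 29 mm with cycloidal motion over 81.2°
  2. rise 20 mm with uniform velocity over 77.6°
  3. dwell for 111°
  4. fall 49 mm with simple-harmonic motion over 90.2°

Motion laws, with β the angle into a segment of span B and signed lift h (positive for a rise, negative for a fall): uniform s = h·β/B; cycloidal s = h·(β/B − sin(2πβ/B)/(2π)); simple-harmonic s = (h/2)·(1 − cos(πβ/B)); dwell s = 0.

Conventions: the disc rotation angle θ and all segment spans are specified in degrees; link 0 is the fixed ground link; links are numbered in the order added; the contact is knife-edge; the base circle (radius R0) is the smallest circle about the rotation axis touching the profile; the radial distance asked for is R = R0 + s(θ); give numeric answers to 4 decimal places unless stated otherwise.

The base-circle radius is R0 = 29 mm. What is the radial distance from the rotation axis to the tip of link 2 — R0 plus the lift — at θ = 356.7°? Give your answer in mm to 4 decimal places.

segment 1 (0° to 81.2°, cycloidal, h = 29) is passed completely: s = 0.0000 + (29) = 29.0000
segment 2 (81.2° to 158.8°, uniform, h = 20) is passed completely: s = 29.0000 + (20) = 49.0000
segment 3 (158.8° to 269.8°, dwell): s unchanged at 49.0000
θ = 356.7° falls in segment 4 (269.8° to 360°, simple-harmonic, h = -49): β = 356.7 − 269.8 = 86.9°, B = 90.2°; Δs = -49/2·(1 − cos(π·0.9634)) = -48.8384; s = 49.0000 − 48.8384 = 0.1616
R = R0 + s = 29 + 0.1616 = 29.1616

29.1616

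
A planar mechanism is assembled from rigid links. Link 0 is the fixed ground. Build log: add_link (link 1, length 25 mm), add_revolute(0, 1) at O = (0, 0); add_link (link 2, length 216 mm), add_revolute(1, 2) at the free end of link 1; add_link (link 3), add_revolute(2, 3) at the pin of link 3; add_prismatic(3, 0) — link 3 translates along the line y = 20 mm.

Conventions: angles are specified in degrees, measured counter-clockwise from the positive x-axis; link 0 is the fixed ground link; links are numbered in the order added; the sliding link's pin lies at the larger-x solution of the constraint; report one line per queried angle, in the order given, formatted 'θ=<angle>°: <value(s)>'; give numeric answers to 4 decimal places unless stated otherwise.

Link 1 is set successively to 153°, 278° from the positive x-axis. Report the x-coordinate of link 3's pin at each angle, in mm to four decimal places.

geometry: r = 25 mm, L = 216 mm, e = 20 mm
θ=153°: crank pin P = (r cos θ, r sin θ) = (-22.275163, 11.349762)
θ=153°: h = r sin θ − e = 11.349762 − 20 = -8.650238
θ=153°: x = r cos θ + √(L² − h²) = -22.275163 + 215.826721 = 193.551558
θ=278°: crank pin P = (r cos θ, r sin θ) = (3.479328, -24.756702)
θ=278°: h = r sin θ − e = -24.756702 − 20 = -44.756702
θ=278°: x = r cos θ + √(L² − h²) = 3.479328 + 211.312181 = 214.791508

θ=153°: 193.5516
θ=278°: 214.7915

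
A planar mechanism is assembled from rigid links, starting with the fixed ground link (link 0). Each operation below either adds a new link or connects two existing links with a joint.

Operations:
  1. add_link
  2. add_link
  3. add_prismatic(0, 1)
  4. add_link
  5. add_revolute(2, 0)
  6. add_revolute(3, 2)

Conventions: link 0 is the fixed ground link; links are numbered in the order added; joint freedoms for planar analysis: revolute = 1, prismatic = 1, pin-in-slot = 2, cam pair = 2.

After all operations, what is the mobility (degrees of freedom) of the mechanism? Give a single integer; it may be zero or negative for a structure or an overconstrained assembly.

link 0 = ground. State L|J1|J2 = 1|0|0
+link1  2|0|0
+link2  3|0|0
P(0,1) f=1→J1  3|1|0
+link3  4|1|0
R(2,0) f=1→J1  4|2|0
R(3,2) f=1→J1  4|3|0
M = 3(4−1)−2·3−0 = 9−6−0 = 3

M = 3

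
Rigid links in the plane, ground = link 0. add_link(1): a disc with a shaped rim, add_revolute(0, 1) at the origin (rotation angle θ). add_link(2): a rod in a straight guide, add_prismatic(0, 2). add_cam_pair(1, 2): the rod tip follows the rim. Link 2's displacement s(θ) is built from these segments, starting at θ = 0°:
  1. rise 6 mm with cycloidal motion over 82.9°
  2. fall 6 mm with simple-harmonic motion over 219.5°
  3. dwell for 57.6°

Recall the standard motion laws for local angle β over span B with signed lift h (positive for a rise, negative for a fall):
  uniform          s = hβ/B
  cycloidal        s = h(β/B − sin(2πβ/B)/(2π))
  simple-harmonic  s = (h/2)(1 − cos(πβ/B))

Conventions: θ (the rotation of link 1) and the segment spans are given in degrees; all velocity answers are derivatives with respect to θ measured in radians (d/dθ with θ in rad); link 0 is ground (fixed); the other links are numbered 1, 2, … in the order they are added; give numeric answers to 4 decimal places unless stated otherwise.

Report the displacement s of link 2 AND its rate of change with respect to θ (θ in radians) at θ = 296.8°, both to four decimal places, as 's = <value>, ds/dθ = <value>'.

segment 1 (0° to 82.9°, cycloidal, h = 6) is passed completely: s = 0.0000 + (6) = 6.0000
θ = 296.8° falls in segment 2 (82.9° to 302.4°, simple-harmonic, h = -6): β = 296.8 − 82.9 = 213.9°, B = 219.5°; Δs = -6/2·(1 − cos(π·0.9745)) = -5.9904; s = 6.0000 − 5.9904 = 0.0096
velocity in seg [82.9°–302.4°] (simple-harmonic), θ in radians: β = 213.9° = 3.7333 rad, B = 219.5° = 3.8310 rad; ds/dθ = (πh/(2B)) sin(πβ/B) = (π·(-6)/(2·3.8310)) sin(π·0.9745) = -0.196969 mm/rad

s = 0.0096, ds/dθ = -0.1970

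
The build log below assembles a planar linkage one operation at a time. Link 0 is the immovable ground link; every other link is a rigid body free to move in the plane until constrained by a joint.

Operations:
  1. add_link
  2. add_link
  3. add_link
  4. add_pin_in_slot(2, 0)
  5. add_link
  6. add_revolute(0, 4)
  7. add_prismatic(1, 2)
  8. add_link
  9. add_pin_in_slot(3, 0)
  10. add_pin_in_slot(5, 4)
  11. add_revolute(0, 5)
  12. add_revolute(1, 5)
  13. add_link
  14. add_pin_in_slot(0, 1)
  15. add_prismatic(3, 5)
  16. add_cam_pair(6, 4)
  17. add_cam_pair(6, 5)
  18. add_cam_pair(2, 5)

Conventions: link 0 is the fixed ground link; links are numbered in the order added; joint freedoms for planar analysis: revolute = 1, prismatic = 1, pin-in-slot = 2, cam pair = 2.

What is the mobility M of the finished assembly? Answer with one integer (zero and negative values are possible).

L=1 J1=0 J2=0
add link → L=2 J1=0 J2=0
add link → L=3 J1=0 J2=0
add link → L=4 J1=0 J2=0
PS@2,0 dof=2 J2 → L=4 J1=0 J2=1
add link → L=5 J1=0 J2=1
R@0,4 dof=1 J1 → L=5 J1=1 J2=1
P@1,2 dof=1 J1 → L=5 J1=2 J2=1
add link → L=6 J1=2 J2=1
PS@3,0 dof=2 J2 → L=6 J1=2 J2=2
PS@5,4 dof=2 J2 → L=6 J1=2 J2=3
R@0,5 dof=1 J1 → L=6 J1=3 J2=3
R@1,5 dof=1 J1 → L=6 J1=4 J2=3
add link → L=7 J1=4 J2=3
PS@0,1 dof=2 J2 → L=7 J1=4 J2=4
P@3,5 dof=1 J1 → L=7 J1=5 J2=4
C@6,4 dof=2 J2 → L=7 J1=5 J2=5
C@6,5 dof=2 J2 → L=7 J1=5 J2=6
C@2,5 dof=2 J2 → L=7 J1=5 J2=7
M=3(L−1)−2J1−J2=3·6−2·5−7=1

M = 1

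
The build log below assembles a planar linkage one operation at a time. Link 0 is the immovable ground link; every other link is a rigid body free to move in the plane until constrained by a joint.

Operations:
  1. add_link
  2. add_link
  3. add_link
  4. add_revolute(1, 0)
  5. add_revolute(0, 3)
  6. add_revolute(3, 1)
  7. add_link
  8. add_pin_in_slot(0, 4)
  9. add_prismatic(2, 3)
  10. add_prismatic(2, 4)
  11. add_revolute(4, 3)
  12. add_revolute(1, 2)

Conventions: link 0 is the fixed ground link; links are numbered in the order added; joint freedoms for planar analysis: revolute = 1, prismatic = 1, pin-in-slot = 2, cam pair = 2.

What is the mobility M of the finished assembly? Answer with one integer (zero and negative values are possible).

(L,J1,J2)=(1,0,0); link0 fixed
link1: (2,0,0)
link2: (3,0,0)
link3: (4,0,0)
R 1-0 [J1]: (4,1,0)
R 0-3 [J1]: (4,2,0)
R 3-1 [J1]: (4,3,0)
link4: (5,3,0)
PS 0-4 [J2]: (5,3,1)
P 2-3 [J1]: (5,4,1)
P 2-4 [J1]: (5,5,1)
R 4-3 [J1]: (5,6,1)
R 1-2 [J1]: (5,7,1)
Grübler: 3·4 − 2·7 − 1 = -3

M = -3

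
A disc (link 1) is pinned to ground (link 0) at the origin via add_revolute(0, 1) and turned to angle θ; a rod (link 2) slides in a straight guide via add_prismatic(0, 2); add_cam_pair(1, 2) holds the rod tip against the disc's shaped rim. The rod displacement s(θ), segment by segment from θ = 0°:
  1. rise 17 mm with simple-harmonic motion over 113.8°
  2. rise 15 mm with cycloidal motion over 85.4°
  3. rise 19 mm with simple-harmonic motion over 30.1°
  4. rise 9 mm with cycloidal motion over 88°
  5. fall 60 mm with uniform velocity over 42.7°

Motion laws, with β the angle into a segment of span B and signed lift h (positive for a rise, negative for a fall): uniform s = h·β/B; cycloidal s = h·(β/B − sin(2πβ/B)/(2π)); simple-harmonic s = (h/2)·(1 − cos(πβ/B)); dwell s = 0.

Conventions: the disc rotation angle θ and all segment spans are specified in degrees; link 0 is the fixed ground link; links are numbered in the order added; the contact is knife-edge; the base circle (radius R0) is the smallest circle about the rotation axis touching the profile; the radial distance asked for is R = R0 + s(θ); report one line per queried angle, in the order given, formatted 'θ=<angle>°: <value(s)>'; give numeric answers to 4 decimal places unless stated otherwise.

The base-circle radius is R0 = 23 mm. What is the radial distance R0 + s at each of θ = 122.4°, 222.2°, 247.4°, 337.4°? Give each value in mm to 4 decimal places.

segment 1 (0° to 113.8°, simple-harmonic, h = 17) is passed completely: s = 0.0000 + (17) = 17.0000
θ = 122.4° falls in segment 2 (113.8° to 199.2°, cycloidal, h = 15): β = 122.4 − 113.8 = 8.6°, B = 85.4°; Δs = 15·(0.1007 − sin(2π·0.1007)/(2π)) = 0.0988; s = 17.0000 + 0.0988 = 17.0988
segment 2 (113.8° to 199.2°, cycloidal, h = 15) is passed completely: s = 17.0000 + (15) = 32.0000
θ = 222.2° falls in segment 3 (199.2° to 229.3°, simple-harmonic, h = 19): β = 222.2 − 199.2 = 23°, B = 30.1°; Δs = 19/2·(1 − cos(π·0.7641)) = 16.5088; s = 32.0000 + 16.5088 = 48.5088
segment 3 (199.2° to 229.3°, simple-harmonic, h = 19) is passed completely: s = 32.0000 + (19) = 51.0000
θ = 247.4° falls in segment 4 (229.3° to 317.3°, cycloidal, h = 9): β = 247.4 − 229.3 = 18.1°, B = 88°; Δs = 9·(0.2057 − sin(2π·0.2057)/(2π)) = 0.4739; s = 51.0000 + 0.4739 = 51.4739
segment 4 (229.3° to 317.3°, cycloidal, h = 9) is passed completely: s = 51.0000 + (9) = 60.0000
θ = 337.4° falls in segment 5 (317.3° to 360°, uniform, h = -60): β = 337.4 − 317.3 = 20.1°, B = 42.7°; Δs = -60·20.1/42.7 = -28.2436; s = 60.0000 − 28.2436 = 31.7564
θ=122.4°: R = R0 + s = 23 + 17.0988 = 40.0988
θ=222.2°: R = R0 + s = 23 + 48.5088 = 71.5088
θ=247.4°: R = R0 + s = 23 + 51.4739 = 74.4739
θ=337.4°: R = R0 + s = 23 + 31.7564 = 54.7564

θ=122.4°: 40.0988
θ=222.2°: 71.5088
θ=247.4°: 74.4739
θ=337.4°: 54.7564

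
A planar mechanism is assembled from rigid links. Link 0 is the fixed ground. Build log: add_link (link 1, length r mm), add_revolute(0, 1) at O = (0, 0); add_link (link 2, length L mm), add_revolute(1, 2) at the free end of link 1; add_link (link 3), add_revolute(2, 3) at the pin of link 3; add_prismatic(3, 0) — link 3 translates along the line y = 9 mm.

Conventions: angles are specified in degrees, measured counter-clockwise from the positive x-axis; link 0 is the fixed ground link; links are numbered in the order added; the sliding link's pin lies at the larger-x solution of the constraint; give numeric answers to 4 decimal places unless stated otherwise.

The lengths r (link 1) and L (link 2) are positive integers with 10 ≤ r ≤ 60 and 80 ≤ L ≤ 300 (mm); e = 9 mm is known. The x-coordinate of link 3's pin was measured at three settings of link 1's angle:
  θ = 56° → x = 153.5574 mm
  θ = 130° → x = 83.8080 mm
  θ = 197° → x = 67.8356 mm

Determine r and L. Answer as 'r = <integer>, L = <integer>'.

constraint per measurement: (x − r cos θ)² + (r sin θ − e)² = L²
subtracting the θ₁ and θ₂ equations cancels the r² and L² terms:
r = (x₁² − x₂²) / (2[(x₁cos θ₁ + e sin θ₁) − (x₂cos θ₂ + e sin θ₂)]) = 59.0000 → r = 59
L² = (x₁ − r cos θ₁)² + (r sin θ₁ − e)² = 16128.9886 → L = 127.0000 → L = 127
check at θ₃=197°: x = 67.8356 (printed 67.8356) ✓

r = 59, L = 127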